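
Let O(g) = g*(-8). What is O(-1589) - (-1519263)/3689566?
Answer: 46903282255/3689566 ≈ 12712.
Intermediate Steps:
O(g) = -8*g
O(-1589) - (-1519263)/3689566 = -8*(-1589) - (-1519263)/3689566 = 12712 - (-1519263)/3689566 = 12712 - 1*(-1519263/3689566) = 12712 + 1519263/3689566 = 46903282255/3689566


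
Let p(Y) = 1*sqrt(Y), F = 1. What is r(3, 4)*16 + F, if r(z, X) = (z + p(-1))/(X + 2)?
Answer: 9 + 8*I/3 ≈ 9.0 + 2.6667*I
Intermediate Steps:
p(Y) = sqrt(Y)
r(z, X) = (I + z)/(2 + X) (r(z, X) = (z + sqrt(-1))/(X + 2) = (z + I)/(2 + X) = (I + z)/(2 + X))
r(3, 4)*16 + F = ((I + 3)/(2 + 4))*16 + 1 = ((3 + I)/6)*16 + 1 = (1/2 + I/6)*16 + 1 = (8 + 8*I/3) + 1 = 9 + 8*I/3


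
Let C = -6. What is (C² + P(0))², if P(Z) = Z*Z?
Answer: 1296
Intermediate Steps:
P(Z) = Z²
(C² + P(0))² = ((-6)² + 0²)² = (36 + 0)² = 36² = 1296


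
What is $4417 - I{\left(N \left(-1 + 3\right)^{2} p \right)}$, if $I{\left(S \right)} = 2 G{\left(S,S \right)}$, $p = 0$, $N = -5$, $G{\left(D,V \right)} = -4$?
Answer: $4425$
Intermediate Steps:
$I{\left(S \right)} = -8$ ($I{\left(S \right)} = 2 \left(-4\right) = -8$)
$4417 - I{\left(N \left(-1 + 3\right)^{2} p \right)} = 4417 - -8 = 4417 + 8 = 4425$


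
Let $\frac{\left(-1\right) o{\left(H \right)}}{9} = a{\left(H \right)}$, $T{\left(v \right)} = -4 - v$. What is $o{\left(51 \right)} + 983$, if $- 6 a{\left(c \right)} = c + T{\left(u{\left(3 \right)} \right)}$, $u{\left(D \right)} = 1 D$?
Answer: $1049$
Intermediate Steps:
$u{\left(D \right)} = D$
$a{\left(c \right)} = \frac{7}{6} - \frac{c}{6}$ ($a{\left(c \right)} = - \frac{c - 7}{6} = - \frac{-7 + c}{6} = \frac{7}{6} - \frac{c}{6}$)
$o{\left(H \right)} = - \frac{21}{2} + \frac{3 H}{2}$ ($o{\left(H \right)} = - 9 \left(\frac{7}{6} - \frac{H}{6}\right) = - \frac{21}{2} + \frac{3 H}{2}$)
$o{\left(51 \right)} + 983 = \left(- \frac{21}{2} + \frac{3}{2} \cdot 51\right) + 983 = \left(- \frac{21}{2} + \frac{153}{2}\right) + 983 = 66 + 983 = 1049$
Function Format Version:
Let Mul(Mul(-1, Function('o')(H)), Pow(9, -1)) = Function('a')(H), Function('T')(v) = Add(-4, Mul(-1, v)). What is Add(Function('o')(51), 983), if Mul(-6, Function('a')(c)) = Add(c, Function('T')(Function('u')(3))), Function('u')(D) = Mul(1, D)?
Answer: 1049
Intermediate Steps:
Function('u')(D) = D
Function('a')(c) = Add(Rational(7, 6), Mul(Rational(-1, 6), c)) (Function('a')(c) = Mul(Rational(-1, 6), Add(c, Add(-4, Mul(-1, 3)))) = Mul(Rational(-1, 6), Add(c, Add(-4, -3))) = Mul(Rational(-1, 6), Add(c, -7)) = Mul(Rational(-1, 6), Add(-7, c)) = Add(Rational(7, 6), Mul(Rational(-1, 6), c)))
Function('o')(H) = Add(Rational(-21, 2), Mul(Rational(3, 2), H)) (Function('o')(H) = Mul(-9, Add(Rational(7, 6), Mul(Rational(-1, 6), H))) = Add(Rational(-21, 2), Mul(Rational(3, 2), H)))
Add(Function('o')(51), 983) = Add(Add(Rational(-21, 2), Mul(Rational(3, 2), 51)), 983) = Add(Add(Rational(-21, 2), Rational(153, 2)), 983) = Add(66, 983) = 1049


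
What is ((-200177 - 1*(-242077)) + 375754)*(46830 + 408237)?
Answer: 190060552818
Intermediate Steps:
((-200177 - 1*(-242077)) + 375754)*(46830 + 408237) = ((-200177 + 242077) + 375754)*455067 = (41900 + 375754)*455067 = 417654*455067 = 190060552818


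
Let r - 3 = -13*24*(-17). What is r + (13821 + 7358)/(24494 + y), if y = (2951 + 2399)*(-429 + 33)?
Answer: 11113399363/2094106 ≈ 5307.0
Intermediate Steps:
y = -2118600 (y = 5350*(-396) = -2118600)
r = 5307 (r = 3 - 13*24*(-17) = 3 - 312*(-17) = 3 + 5304 = 5307)
r + (13821 + 7358)/(24494 + y) = 5307 + (13821 + 7358)/(24494 - 2118600) = 5307 + 21179/(-2094106) = 5307 + 21179*(-1/2094106) = 5307 - 21179/2094106 = 11113399363/2094106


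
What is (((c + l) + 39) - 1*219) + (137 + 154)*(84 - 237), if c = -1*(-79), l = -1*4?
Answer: -44628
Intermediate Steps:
l = -4
c = 79
(((c + l) + 39) - 1*219) + (137 + 154)*(84 - 237) = (((79 - 4) + 39) - 1*219) + (137 + 154)*(84 - 237) = ((75 + 39) - 219) + 291*(-153) = (114 - 219) - 44523 = -105 - 44523 = -44628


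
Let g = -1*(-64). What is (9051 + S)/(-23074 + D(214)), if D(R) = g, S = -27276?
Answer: 1215/1534 ≈ 0.79205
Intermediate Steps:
g = 64
D(R) = 64
(9051 + S)/(-23074 + D(214)) = (9051 - 27276)/(-23074 + 64) = -18225/(-23010) = -18225*(-1/23010) = 1215/1534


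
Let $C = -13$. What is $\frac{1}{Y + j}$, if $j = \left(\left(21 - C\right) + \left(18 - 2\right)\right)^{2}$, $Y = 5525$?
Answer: $\frac{1}{8025} \approx 0.00012461$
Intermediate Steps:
$j = 2500$ ($j = \left(\left(21 - -13\right) + \left(18 - 2\right)\right)^{2} = \left(\left(21 + 13\right) + \left(18 - 2\right)\right)^{2} = \left(34 + 16\right)^{2} = 50^{2} = 2500$)
$\frac{1}{Y + j} = \frac{1}{5525 + 2500} = \frac{1}{8025}$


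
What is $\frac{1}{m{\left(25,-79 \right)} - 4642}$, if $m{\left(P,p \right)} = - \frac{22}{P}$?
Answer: $- \frac{25}{116072} \approx -0.00021538$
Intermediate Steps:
$\frac{1}{m{\left(25,-79 \right)} - 4642} = \frac{1}{- \frac{22}{25} - 4642} = \frac{1}{- \frac{116072}{25}} = - \frac{25}{116072}$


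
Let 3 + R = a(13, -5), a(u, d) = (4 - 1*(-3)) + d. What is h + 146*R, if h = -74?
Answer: -220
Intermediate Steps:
a(u, d) = 7 + d (a(u, d) = (4 + 3) + d = 7 + d)
R = -1 (R = -3 + (7 - 5) = -3 + 2 = -1)
h + 146*R = -74 + 146*(-1) = -74 - 146 = -220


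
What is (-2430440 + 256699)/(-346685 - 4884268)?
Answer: 2173741/5230953 ≈ 0.41555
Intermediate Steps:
(-2430440 + 256699)/(-346685 - 4884268) = -2173741/(-5230953) = -2173741*(-1/5230953) = 2173741/5230953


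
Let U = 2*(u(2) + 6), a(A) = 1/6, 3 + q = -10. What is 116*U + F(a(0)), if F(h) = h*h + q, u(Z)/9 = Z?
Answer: 199981/36 ≈ 5555.0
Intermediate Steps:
q = -13 (q = -3 - 10 = -13)
u(Z) = 9*Z
a(A) = ⅙
F(h) = -13 + h² (F(h) = h*h - 13 = h² - 13 = -13 + h²)
U = 48 (U = 2*(9*2 + 6) = 2*(18 + 6) = 2*24 = 48)
116*U + F(a(0)) = 116*48 + (-13 + (⅙)²) = 5568 + (-13 + 1/36) = 5568 - 467/36 = 199981/36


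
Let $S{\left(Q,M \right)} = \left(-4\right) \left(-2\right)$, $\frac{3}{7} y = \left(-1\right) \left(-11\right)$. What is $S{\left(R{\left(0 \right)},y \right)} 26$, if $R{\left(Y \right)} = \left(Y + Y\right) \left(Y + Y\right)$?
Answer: $208$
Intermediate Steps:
$y = \frac{77}{3}$ ($y = \frac{7 \left(\left(-1\right) \left(-11\right)\right)}{3} = \frac{7}{3} \cdot 11 = \frac{77}{3} \approx 25.667$)
$R{\left(Y \right)} = 4 Y^{2}$ ($R{\left(Y \right)} = 2 Y 2 Y = 4 Y^{2}$)
$S{\left(Q,M \right)} = 8$
$S{\left(R{\left(0 \right)},y \right)} 26 = 8 \cdot 26 = 208$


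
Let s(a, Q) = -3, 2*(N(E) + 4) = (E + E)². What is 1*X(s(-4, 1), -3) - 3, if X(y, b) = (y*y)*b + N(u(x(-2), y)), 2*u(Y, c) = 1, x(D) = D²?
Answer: -67/2 ≈ -33.500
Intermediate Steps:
u(Y, c) = ½ (u(Y, c) = (½)*1 = ½)
N(E) = -4 + 2*E² (N(E) = -4 + (E + E)²/2 = -4 + (2*E)²/2 = -4 + (4*E²)/2 = -4 + 2*E²)
X(y, b) = -7/2 + b*y² (X(y, b) = (y*y)*b + (-4 + 2*(½)²) = y²*b + (-4 + 2*(¼)) = b*y² + (-4 + ½) = b*y² - 7/2 = -7/2 + b*y²)
1*X(s(-4, 1), -3) - 3 = 1*(-7/2 - 3*(-3)²) - 3 = 1*(-7/2 - 3*9) - 3 = 1*(-7/2 - 27) - 3 = 1*(-61/2) - 3 = -61/2 - 3 = -67/2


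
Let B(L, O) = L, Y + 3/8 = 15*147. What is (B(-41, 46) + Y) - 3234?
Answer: -8563/8 ≈ -1070.4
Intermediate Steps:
Y = 17637/8 (Y = -3/8 + 15*147 = -3/8 + 2205 = 17637/8 ≈ 2204.6)
(B(-41, 46) + Y) - 3234 = (-41 + 17637/8) - 3234 = 17309/8 - 3234 = -8563/8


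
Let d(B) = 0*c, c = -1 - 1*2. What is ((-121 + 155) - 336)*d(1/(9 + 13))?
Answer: 0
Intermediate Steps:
c = -3 (c = -1 - 2 = -3)
d(B) = 0 (d(B) = 0*(-3) = 0)
((-121 + 155) - 336)*d(1/(9 + 13)) = ((-121 + 155) - 336)*0 = (34 - 336)*0 = -302*0 = 0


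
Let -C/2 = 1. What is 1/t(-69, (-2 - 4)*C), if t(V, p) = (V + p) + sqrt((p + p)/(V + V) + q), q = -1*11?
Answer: -1311/74984 - I*sqrt(5911)/74984 ≈ -0.017484 - 0.0010253*I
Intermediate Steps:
C = -2 (C = -2*1 = -2)
q = -11
t(V, p) = V + p + sqrt(-11 + p/V) (t(V, p) = (V + p) + sqrt((p + p)/(V + V) - 11) = (V + p) + sqrt((2*p)/((2*V)) - 11) = (V + p) + sqrt((2*p)*(1/(2*V)) - 11) = (V + p) + sqrt(p/V - 11) = (V + p) + sqrt(-11 + p/V) = V + p + sqrt(-11 + p/V))
1/t(-69, (-2 - 4)*C) = 1/(-69 + (-2 - 4)*(-2) + sqrt(-11 + ((-2 - 4)*(-2))/(-69))) = 1/(-69 - 6*(-2) + sqrt(-11 - 6*(-2)*(-1/69))) = 1/(-69 + 12 + sqrt(-11 + 12*(-1/69))) = 1/(-69 + 12 + sqrt(-11 - 4/23)) = 1/(-69 + 12 + sqrt(-257/23)) = 1/(-69 + 12 + I*sqrt(5911)/23) = 1/(-57 + I*sqrt(5911)/23)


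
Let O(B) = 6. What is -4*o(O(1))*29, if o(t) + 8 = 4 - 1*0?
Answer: 464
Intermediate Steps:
o(t) = -4 (o(t) = -8 + (4 - 1*0) = -8 + (4 + 0) = -8 + 4 = -4)
-4*o(O(1))*29 = -4*(-4)*29 = 16*29 = 464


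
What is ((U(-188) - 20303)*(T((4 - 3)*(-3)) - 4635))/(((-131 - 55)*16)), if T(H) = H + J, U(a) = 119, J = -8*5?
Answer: -1967099/62 ≈ -31727.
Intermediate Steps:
J = -40
T(H) = -40 + H (T(H) = H - 40 = -40 + H)
((U(-188) - 20303)*(T((4 - 3)*(-3)) - 4635))/(((-131 - 55)*16)) = ((119 - 20303)*((-40 + (4 - 3)*(-3)) - 4635))/(((-131 - 55)*16)) = (-20184*((-40 + 1*(-3)) - 4635))/((-186*16)) = -20184*((-40 - 3) - 4635)/(-2976) = -20184*(-43 - 4635)*(-1/2976) = -20184*(-4678)*(-1/2976) = 94420752*(-1/2976) = -1967099/62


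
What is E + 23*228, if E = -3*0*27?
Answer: 5244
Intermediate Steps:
E = 0 (E = 0*27 = 0)
E + 23*228 = 0 + 23*228 = 0 + 5244 = 5244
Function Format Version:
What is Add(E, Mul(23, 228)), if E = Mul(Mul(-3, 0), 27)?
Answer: 5244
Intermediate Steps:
E = 0 (E = Mul(0, 27) = 0)
Add(E, Mul(23, 228)) = Add(0, Mul(23, 228)) = Add(0, 5244) = 5244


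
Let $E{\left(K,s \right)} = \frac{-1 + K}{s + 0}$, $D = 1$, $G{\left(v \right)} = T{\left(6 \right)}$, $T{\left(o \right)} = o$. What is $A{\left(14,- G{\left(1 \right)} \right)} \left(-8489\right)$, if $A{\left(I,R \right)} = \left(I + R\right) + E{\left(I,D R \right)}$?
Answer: $- \frac{297115}{6} \approx -49519.0$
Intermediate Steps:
$G{\left(v \right)} = 6$
$E{\left(K,s \right)} = \frac{-1 + K}{s}$
$A{\left(I,R \right)} = I + R + \frac{-1 + I}{R}$ ($A{\left(I,R \right)} = \left(I + R\right) + \frac{-1 + I}{1 R} = \left(I + R\right) + \frac{-1 + I}{R} = I + R + \frac{-1 + I}{R}$)
$A{\left(14,- G{\left(1 \right)} \right)} \left(-8489\right) = \frac{-1 + 14 + \left(-1\right) 6 \left(14 - 6\right)}{\left(-1\right) 6} \left(-8489\right) = \frac{-1 + 14 - 6 \left(14 - 6\right)}{-6} \left(-8489\right) = - \frac{-1 + 14 - 48}{6} \left(-8489\right) = \left(- \frac{1}{6}\right) \left(-35\right) \left(-8489\right) = \frac{35}{6} \left(-8489\right) = - \frac{297115}{6}$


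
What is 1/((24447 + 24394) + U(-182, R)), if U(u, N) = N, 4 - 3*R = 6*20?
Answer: 3/146407 ≈ 2.0491e-5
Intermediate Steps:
R = -116/3 (R = 4/3 - 2*20 = 4/3 - 1/3*120 = 4/3 - 40 = -116/3 ≈ -38.667)
1/((24447 + 24394) + U(-182, R)) = 1/((24447 + 24394) - 116/3) = 1/(48841 - 116/3) = 1/(146407/3) = 3/146407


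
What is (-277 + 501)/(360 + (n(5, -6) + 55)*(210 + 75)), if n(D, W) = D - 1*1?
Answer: 224/17175 ≈ 0.013042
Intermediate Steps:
n(D, W) = -1 + D (n(D, W) = D - 1 = -1 + D)
(-277 + 501)/(360 + (n(5, -6) + 55)*(210 + 75)) = (-277 + 501)/(360 + ((-1 + 5) + 55)*(210 + 75)) = 224/(360 + (4 + 55)*285) = 224/(360 + 59*285) = 224/(360 + 16815) = 224/17175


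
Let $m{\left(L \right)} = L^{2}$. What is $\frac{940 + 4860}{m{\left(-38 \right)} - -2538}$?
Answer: $\frac{2900}{1991} \approx 1.4566$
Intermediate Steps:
$\frac{940 + 4860}{m{\left(-38 \right)} - -2538} = \frac{940 + 4860}{\left(-38\right)^{2} - -2538} = \frac{5800}{1444 + 2538} = \frac{5800}{3982} = 5800 \cdot \frac{1}{3982} = \frac{2900}{1991}$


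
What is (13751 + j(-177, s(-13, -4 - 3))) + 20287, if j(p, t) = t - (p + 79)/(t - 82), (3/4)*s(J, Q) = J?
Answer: 15206797/447 ≈ 34020.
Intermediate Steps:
s(J, Q) = 4*J/3
j(p, t) = t - (79 + p)/(-82 + t)
(13751 + j(-177, s(-13, -4 - 3))) + 20287 = (13751 + (-79 + ((4/3)*(-13))² - 1*(-177) - 328*(-13)/3)/(-82 + (4/3)*(-13))) + 20287 = (13751 + (-79 + (-52/3)² + 177 - 82*(-52/3))/(-82 - 52/3)) + 20287 = (13751 + (-79 + 2704/9 + 177 + 4264/3)/(-298/3)) + 20287 = (13751 - 3/298*16378/9) + 20287 = (13751 - 8189/447) + 20287 = 6138508/447 + 20287 = 15206797/447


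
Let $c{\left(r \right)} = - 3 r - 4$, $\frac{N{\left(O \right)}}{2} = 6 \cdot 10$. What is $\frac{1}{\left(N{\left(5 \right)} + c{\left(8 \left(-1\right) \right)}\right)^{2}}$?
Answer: $\frac{1}{19600} \approx 5.102 \cdot 10^{-5}$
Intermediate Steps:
$N{\left(O \right)} = 120$ ($N{\left(O \right)} = 2 \cdot 6 \cdot 10 = 2 \cdot 60 = 120$)
$c{\left(r \right)} = -4 - 3 r$
$\frac{1}{\left(N{\left(5 \right)} + c{\left(8 \left(-1\right) \right)}\right)^{2}} = \frac{1}{\left(120 - \left(4 + 3 \cdot 8 \left(-1\right)\right)\right)^{2}} = \frac{1}{\left(120 - -20\right)^{2}} = \frac{1}{\left(120 + \left(-4 + 24\right)\right)^{2}} = \frac{1}{\left(120 + 20\right)^{2}} = \frac{1}{140^{2}} = \frac{1}{19600}$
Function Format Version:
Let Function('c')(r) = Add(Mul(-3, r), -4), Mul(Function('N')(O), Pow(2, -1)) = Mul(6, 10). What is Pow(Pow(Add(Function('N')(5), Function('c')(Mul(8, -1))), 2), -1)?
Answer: Rational(1, 19600) ≈ 5.1020e-5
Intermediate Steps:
Function('N')(O) = 120 (Function('N')(O) = Mul(2, Mul(6, 10)) = Mul(2, 60) = 120)
Function('c')(r) = Add(-4, Mul(-3, r))
Pow(Pow(Add(Function('N')(5), Function('c')(Mul(8, -1))), 2), -1) = Pow(Pow(Add(120, Add(-4, Mul(-3, Mul(8, -1)))), 2), -1) = Pow(Pow(Add(120, Add(-4, Mul(-3, -8))), 2), -1) = Pow(Pow(Add(120, Add(-4, 24)), 2), -1) = Pow(Pow(Add(120, 20), 2), -1) = Pow(Pow(140, 2), -1) = Pow(19600, -1) = Rational(1, 19600)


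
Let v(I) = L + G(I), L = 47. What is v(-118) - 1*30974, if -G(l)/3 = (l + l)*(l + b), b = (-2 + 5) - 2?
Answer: -113763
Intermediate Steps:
b = 1 (b = 3 - 2 = 1)
G(l) = -6*l*(1 + l) (G(l) = -3*(l + l)*(l + 1) = -3*2*l*(1 + l) = -6*l*(1 + l))
v(I) = 47 - 6*I*(1 + I)
v(-118) - 1*30974 = (47 - 6*(-118)*(1 - 118)) - 1*30974 = (47 - 6*(-118)*(-117)) - 30974 = (47 - 82836) - 30974 = -82789 - 30974 = -113763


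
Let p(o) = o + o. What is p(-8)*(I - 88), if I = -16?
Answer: 1664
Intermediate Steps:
p(o) = 2*o
p(-8)*(I - 88) = (2*(-8))*(-16 - 88) = -16*(-104) = 1664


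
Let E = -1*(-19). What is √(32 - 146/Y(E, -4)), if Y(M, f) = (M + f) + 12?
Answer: √2154/9 ≈ 5.1568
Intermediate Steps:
E = 19
Y(M, f) = 12 + M + f
√(32 - 146/Y(E, -4)) = √(32 - 146/(12 + 19 - 4)) = √(32 - 146/27) = √(718/27) = √2154/9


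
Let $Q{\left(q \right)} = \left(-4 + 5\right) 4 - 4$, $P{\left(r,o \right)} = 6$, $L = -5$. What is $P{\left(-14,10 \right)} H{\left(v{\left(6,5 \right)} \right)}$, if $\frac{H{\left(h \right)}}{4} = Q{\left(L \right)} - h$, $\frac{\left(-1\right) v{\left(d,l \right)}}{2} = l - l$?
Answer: $0$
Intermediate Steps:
$v{\left(d,l \right)} = 0$ ($v{\left(d,l \right)} = - 2 \left(l - l\right) = \left(-2\right) 0 = 0$)
$Q{\left(q \right)} = 0$ ($Q{\left(q \right)} = 1 \cdot 4 - 4 = 4 - 4 = 0$)
$H{\left(h \right)} = - 4 h$ ($H{\left(h \right)} = 4 \left(0 - h\right) = 4 \left(- h\right) = - 4 h$)
$P{\left(-14,10 \right)} H{\left(v{\left(6,5 \right)} \right)} = 6 \left(\left(-4\right) 0\right) = 6 \cdot 0 = 0$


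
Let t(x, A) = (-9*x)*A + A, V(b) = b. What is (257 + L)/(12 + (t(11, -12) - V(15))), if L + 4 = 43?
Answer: 296/1173 ≈ 0.25234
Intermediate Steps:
L = 39 (L = -4 + 43 = 39)
t(x, A) = A - 9*A*x (t(x, A) = -9*A*x + A = A - 9*A*x)
(257 + L)/(12 + (t(11, -12) - V(15))) = (257 + 39)/(12 + (-12*(1 - 9*11) - 1*15)) = 296/(12 + (-12*(1 - 99) - 15)) = 296/(12 + (-12*(-98) - 15)) = 296/(12 + (1176 - 15)) = 296/(12 + 1161) = 296/1173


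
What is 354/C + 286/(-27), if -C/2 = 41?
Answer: -16505/1107 ≈ -14.910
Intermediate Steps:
C = -82 (C = -2*41 = -82)
354/C + 286/(-27) = 354/(-82) + 286/(-27) = 354*(-1/82) + 286*(-1/27) = -177/41 - 286/27 = -16505/1107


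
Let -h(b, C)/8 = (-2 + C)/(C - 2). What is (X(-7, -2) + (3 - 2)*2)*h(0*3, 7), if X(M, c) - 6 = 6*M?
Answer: 272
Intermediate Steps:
X(M, c) = 6 + 6*M
h(b, C) = -8 (h(b, C) = -8*(-2 + C)/(C - 2) = -8*(-2 + C)/(-2 + C) = -8*1 = -8)
(X(-7, -2) + (3 - 2)*2)*h(0*3, 7) = ((6 + 6*(-7)) + (3 - 2)*2)*(-8) = ((6 - 42) + 1*2)*(-8) = (-36 + 2)*(-8) = -34*(-8) = 272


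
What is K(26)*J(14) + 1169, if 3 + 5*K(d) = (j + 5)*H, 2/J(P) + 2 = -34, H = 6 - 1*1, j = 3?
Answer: 105173/90 ≈ 1168.6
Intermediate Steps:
H = 5 (H = 6 - 1 = 5)
J(P) = -1/18 (J(P) = 2/(-2 - 34) = 2/(-36) = 2*(-1/36) = -1/18)
K(d) = 37/5 (K(d) = -⅗ + ((3 + 5)*5)/5 = -⅗ + (8*5)/5 = -⅗ + (⅕)*40 = -⅗ + 8 = 37/5)
K(26)*J(14) + 1169 = (37/5)*(-1/18) + 1169 = -37/90 + 1169 = 105173/90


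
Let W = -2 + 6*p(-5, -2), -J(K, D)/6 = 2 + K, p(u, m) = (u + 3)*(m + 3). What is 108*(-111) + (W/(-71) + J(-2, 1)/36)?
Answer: -851134/71 ≈ -11988.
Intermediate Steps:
p(u, m) = (3 + m)*(3 + u) (p(u, m) = (3 + u)*(3 + m) = (3 + m)*(3 + u))
J(K, D) = -12 - 6*K (J(K, D) = -6*(2 + K) = -12 - 6*K)
W = -14 (W = -2 + 6*(9 + 3*(-2) + 3*(-5) - 2*(-5)) = -2 + 6*(9 - 6 - 15 + 10) = -2 + 6*(-2) = -2 - 12 = -14)
108*(-111) + (W/(-71) + J(-2, 1)/36) = 108*(-111) + (-14/(-71) + (-12 - 6*(-2))/36) = -11988 + (-14*(-1/71) + (-12 + 12)*(1/36)) = -11988 + (14/71 + 0*(1/36)) = -11988 + (14/71 + 0) = -11988 + 14/71 = -851134/71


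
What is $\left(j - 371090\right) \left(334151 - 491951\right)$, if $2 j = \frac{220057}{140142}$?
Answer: $\frac{1367736358964450}{23357} \approx 5.8558 \cdot 10^{10}$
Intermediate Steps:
$j = \frac{220057}{280284}$ ($j = \frac{220057 \cdot \frac{1}{140142}}{2} = \frac{1}{2} \cdot \frac{220057}{140142} = \frac{220057}{280284} \approx 0.78512$)
$\left(j - 371090\right) \left(334151 - 491951\right) = \left(\frac{220057}{280284} - 371090\right) \left(334151 - 491951\right) = \left(- \frac{104010369503}{280284}\right) \left(-157800\right) = \frac{1367736358964450}{23357}$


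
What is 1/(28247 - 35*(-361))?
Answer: 1/40882 ≈ 2.4461e-5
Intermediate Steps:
1/(28247 - 35*(-361)) = 1/(28247 - 1*(-12635)) = 1/(28247 + 12635) = 1/40882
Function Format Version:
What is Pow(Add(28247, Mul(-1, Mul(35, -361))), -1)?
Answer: Rational(1, 40882) ≈ 2.4461e-5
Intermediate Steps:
Pow(Add(28247, Mul(-1, Mul(35, -361))), -1) = Pow(Add(28247, Mul(-1, -12635)), -1) = Pow(Add(28247, 12635), -1) = Pow(40882, -1) = Rational(1, 40882)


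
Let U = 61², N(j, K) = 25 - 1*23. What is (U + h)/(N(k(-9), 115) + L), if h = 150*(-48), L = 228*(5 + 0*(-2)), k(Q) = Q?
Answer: -3479/1142 ≈ -3.0464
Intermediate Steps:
N(j, K) = 2 (N(j, K) = 25 - 23 = 2)
L = 1140 (L = 228*(5 + 0) = 228*5 = 1140)
U = 3721
h = -7200
(U + h)/(N(k(-9), 115) + L) = (3721 - 7200)/(2 + 1140) = -3479/1142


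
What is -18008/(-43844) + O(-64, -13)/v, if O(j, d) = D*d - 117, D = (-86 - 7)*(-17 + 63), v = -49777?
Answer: -29554351/41969669 ≈ -0.70418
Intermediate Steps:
D = -4278 (D = -93*46 = -4278)
O(j, d) = -117 - 4278*d (O(j, d) = -4278*d - 117 = -117 - 4278*d)
-18008/(-43844) + O(-64, -13)/v = -18008/(-43844) + (-117 - 4278*(-13))/(-49777) = -18008*(-1/43844) + (-117 + 55614)*(-1/49777) = 4502/10961 + 55497*(-1/49777) = 4502/10961 - 4269/3829 = -29554351/41969669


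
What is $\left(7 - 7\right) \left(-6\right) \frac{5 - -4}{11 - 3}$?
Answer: $0$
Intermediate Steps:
$\left(7 - 7\right) \left(-6\right) \frac{5 - -4}{11 - 3} = \left(7 - 7\right) \left(-6\right) \frac{5 + \left(-1 + 5\right)}{8} = 0 \left(-6\right) \left(5 + 4\right) \frac{1}{8} = 0 \cdot 9 \cdot \frac{1}{8} = 0 \cdot \frac{9}{8} = 0$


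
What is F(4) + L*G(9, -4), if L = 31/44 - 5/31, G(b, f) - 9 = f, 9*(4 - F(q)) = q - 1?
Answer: 26119/4092 ≈ 6.3829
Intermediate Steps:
F(q) = 37/9 - q/9 (F(q) = 4 - (q - 1)/9 = 4 - (-1 + q)/9 = 4 + (1/9 - q/9) = 37/9 - q/9)
G(b, f) = 9 + f
L = 741/1364 (L = 31*(1/44) - 5*1/31 = 31/44 - 5/31 = 741/1364 ≈ 0.54325)
F(4) + L*G(9, -4) = (37/9 - 1/9*4) + 741*(9 - 4)/1364 = (37/9 - 4/9) + (741/1364)*5 = 11/3 + 3705/1364 = 26119/4092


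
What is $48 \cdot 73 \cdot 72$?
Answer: $252288$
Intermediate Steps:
$48 \cdot 73 \cdot 72 = 3504 \cdot 72 = 252288$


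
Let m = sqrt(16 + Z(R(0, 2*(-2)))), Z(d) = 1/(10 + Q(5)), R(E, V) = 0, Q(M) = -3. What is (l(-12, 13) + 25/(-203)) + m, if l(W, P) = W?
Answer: -2461/203 + sqrt(791)/7 ≈ -8.1053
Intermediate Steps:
Z(d) = 1/7 (Z(d) = 1/(10 - 3) = 1/7)
m = sqrt(791)/7 (m = sqrt(16 + 1/7) = sqrt(113/7) = sqrt(791)/7 ≈ 4.0178)
(l(-12, 13) + 25/(-203)) + m = (-12 + 25/(-203)) + sqrt(791)/7 = (-12 + 25*(-1/203)) + sqrt(791)/7 = (-12 - 25/203) + sqrt(791)/7 = -2461/203 + sqrt(791)/7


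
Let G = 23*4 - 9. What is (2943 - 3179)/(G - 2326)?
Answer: 236/2243 ≈ 0.10522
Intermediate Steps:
G = 83 (G = 92 - 9 = 83)
(2943 - 3179)/(G - 2326) = (2943 - 3179)/(83 - 2326) = -236/(-2243) = -236*(-1/2243) = 236/2243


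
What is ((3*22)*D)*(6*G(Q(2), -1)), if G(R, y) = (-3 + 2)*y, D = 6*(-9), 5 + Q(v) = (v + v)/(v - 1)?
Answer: -21384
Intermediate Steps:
Q(v) = -5 + 2*v/(-1 + v) (Q(v) = -5 + (v + v)/(v - 1) = -5 + (2*v)/(-1 + v) = -5 + 2*v/(-1 + v))
D = -54
G(R, y) = -y
((3*22)*D)*(6*G(Q(2), -1)) = ((3*22)*(-54))*(6*(-1*(-1))) = (66*(-54))*(6*1) = -3564*6 = -21384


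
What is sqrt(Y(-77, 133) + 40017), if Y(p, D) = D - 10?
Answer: 6*sqrt(1115) ≈ 200.35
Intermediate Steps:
Y(p, D) = -10 + D
sqrt(Y(-77, 133) + 40017) = sqrt((-10 + 133) + 40017) = sqrt(123 + 40017) = sqrt(40140) = 6*sqrt(1115)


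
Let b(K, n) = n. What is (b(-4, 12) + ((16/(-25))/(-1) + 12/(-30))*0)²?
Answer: 144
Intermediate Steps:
(b(-4, 12) + ((16/(-25))/(-1) + 12/(-30))*0)² = (12 + ((16/(-25))/(-1) + 12/(-30))*0)² = (12 + ((16*(-1/25))*(-1) + 12*(-1/30))*0)² = (12 + (-16/25*(-1) - ⅖)*0)² = (12 + (16/25 - ⅖)*0)² = (12 + (6/25)*0)² = (12 + 0)² = 12² = 144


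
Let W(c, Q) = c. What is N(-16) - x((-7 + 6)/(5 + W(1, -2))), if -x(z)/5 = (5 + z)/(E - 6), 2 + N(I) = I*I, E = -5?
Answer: 16619/66 ≈ 251.80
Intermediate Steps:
N(I) = -2 + I² (N(I) = -2 + I*I = -2 + I²)
x(z) = 25/11 + 5*z/11 (x(z) = -5*(5 + z)/(-5 - 6) = -5*(5 + z)/(-11) = -5*(5 + z)*(-1)/11 = -5*(-5/11 - z/11) = 25/11 + 5*z/11)
N(-16) - x((-7 + 6)/(5 + W(1, -2))) = (-2 + (-16)²) - (25/11 + 5*((-7 + 6)/(5 + 1))/11) = (-2 + 256) - (25/11 + 5*(-1/6)/11) = 254 - (25/11 + 5*(-1*⅙)/11) = 254 - (25/11 + (5/11)*(-⅙)) = 254 - (25/11 - 5/66) = 254 - 1*145/66 = 254 - 145/66 = 16619/66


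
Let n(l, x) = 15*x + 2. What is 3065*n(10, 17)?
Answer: 787705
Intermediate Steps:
n(l, x) = 2 + 15*x
3065*n(10, 17) = 3065*(2 + 15*17) = 3065*(2 + 255) = 3065*257 = 787705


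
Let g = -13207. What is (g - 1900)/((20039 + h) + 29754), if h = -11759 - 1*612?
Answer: -15107/37422 ≈ -0.40369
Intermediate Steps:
h = -12371 (h = -11759 - 612 = -12371)
(g - 1900)/((20039 + h) + 29754) = (-13207 - 1900)/((20039 - 12371) + 29754) = -15107/(7668 + 29754) = -15107/37422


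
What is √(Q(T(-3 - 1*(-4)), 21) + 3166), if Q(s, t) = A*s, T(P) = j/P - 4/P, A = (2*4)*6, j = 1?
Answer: √3022 ≈ 54.973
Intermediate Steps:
A = 48 (A = 8*6 = 48)
T(P) = -3/P (T(P) = 1/P - 4/P = -3/P)
Q(s, t) = 48*s
√(Q(T(-3 - 1*(-4)), 21) + 3166) = √(48*(-3/(-3 - 1*(-4))) + 3166) = √(48*(-3/(-3 + 4)) + 3166) = √(48*(-3/1) + 3166) = √(48*(-3*1) + 3166) = √(48*(-3) + 3166) = √(-144 + 3166) = √3022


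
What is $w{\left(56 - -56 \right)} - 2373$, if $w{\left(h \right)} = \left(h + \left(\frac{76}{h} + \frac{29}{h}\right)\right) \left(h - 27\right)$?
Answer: $\frac{115627}{16} \approx 7226.7$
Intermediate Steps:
$w{\left(h \right)} = \left(-27 + h\right) \left(h + \frac{105}{h}\right)$ ($w{\left(h \right)} = \left(h + \frac{105}{h}\right) \left(-27 + h\right) = \left(-27 + h\right) \left(h + \frac{105}{h}\right)$)
$w{\left(56 - -56 \right)} - 2373 = \left(105 + \left(56 - -56\right)^{2} - \frac{2835}{56 - -56} - 27 \left(56 - -56\right)\right) - 2373 = \left(105 + \left(56 + 56\right)^{2} - \frac{2835}{56 + 56} - 27 \left(56 + 56\right)\right) - 2373 = \left(105 + 112^{2} - \frac{2835}{112} - 3024\right) - 2373 = \left(105 + 12544 - \frac{405}{16} - 3024\right) - 2373 = \frac{153595}{16} - 2373 = \frac{115627}{16}$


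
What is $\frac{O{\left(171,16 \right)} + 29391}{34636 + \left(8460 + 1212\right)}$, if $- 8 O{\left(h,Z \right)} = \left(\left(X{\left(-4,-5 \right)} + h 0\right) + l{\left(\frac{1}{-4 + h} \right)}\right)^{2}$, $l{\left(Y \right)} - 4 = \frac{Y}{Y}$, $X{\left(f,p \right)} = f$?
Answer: $\frac{235127}{354464} \approx 0.66333$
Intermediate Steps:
$l{\left(Y \right)} = 5$ ($l{\left(Y \right)} = 4 + \frac{Y}{Y} = 4 + 1 = 5$)
$O{\left(h,Z \right)} = - \frac{1}{8}$ ($O{\left(h,Z \right)} = - \frac{\left(\left(-4 + h 0\right) + 5\right)^{2}}{8} = - \frac{\left(\left(-4 + 0\right) + 5\right)^{2}}{8} = - \frac{\left(-4 + 5\right)^{2}}{8} = - \frac{1^{2}}{8} = \left(- \frac{1}{8}\right) 1 = - \frac{1}{8}$)
$\frac{O{\left(171,16 \right)} + 29391}{34636 + \left(8460 + 1212\right)} = \frac{- \frac{1}{8} + 29391}{34636 + \left(8460 + 1212\right)} = \frac{235127}{8 \left(34636 + 9672\right)} = \frac{235127}{8 \cdot 44308} = \frac{235127}{8} \cdot \frac{1}{44308} = \frac{235127}{354464}$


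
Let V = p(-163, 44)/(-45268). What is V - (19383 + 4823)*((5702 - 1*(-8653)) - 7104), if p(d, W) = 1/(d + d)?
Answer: -2590179377957807/14757368 ≈ -1.7552e+8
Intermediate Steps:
p(d, W) = 1/(2*d)
V = 1/14757368 (V = ((½)/(-163))/(-45268) = ((½)*(-1/163))*(-1/45268) = -1/326*(-1/45268) = 1/14757368 ≈ 6.7763e-8)
V - (19383 + 4823)*((5702 - 1*(-8653)) - 7104) = 1/14757368 - (19383 + 4823)*((5702 - 1*(-8653)) - 7104) = 1/14757368 - 24206*((5702 + 8653) - 7104) = 1/14757368 - 24206*(14355 - 7104) = 1/14757368 - 24206*7251 = 1/14757368 - 1*175517706 = 1/14757368 - 175517706 = -2590179377957807/14757368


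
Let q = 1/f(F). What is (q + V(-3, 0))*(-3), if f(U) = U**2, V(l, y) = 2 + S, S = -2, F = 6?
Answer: -1/12 ≈ -0.083333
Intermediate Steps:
V(l, y) = 0 (V(l, y) = 2 - 2 = 0)
q = 1/36 (q = 1/(6**2) = 1/36 ≈ 0.027778)
(q + V(-3, 0))*(-3) = (1/36 + 0)*(-3) = (1/36)*(-3) = -1/12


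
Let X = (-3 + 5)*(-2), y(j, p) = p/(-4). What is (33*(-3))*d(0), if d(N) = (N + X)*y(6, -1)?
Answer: 99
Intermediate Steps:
y(j, p) = -p/4 (y(j, p) = p*(-¼) = -p/4)
X = -4 (X = 2*(-2) = -4)
d(N) = -1 + N/4 (d(N) = (N - 4)*(-¼*(-1)) = (-4 + N)*(¼) = -1 + N/4)
(33*(-3))*d(0) = (33*(-3))*(-1 + (¼)*0) = -99*(-1 + 0) = -99*(-1) = 99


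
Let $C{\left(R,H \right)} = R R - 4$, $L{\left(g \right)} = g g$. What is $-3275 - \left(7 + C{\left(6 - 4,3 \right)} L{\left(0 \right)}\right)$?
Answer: $-3282$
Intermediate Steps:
$L{\left(g \right)} = g^{2}$
$C{\left(R,H \right)} = -4 + R^{2}$ ($C{\left(R,H \right)} = R^{2} - 4 = -4 + R^{2}$)
$-3275 - \left(7 + C{\left(6 - 4,3 \right)} L{\left(0 \right)}\right) = -3275 - \left(7 + \left(-4 + \left(6 - 4\right)^{2}\right) 0^{2}\right) = -3275 - \left(7 + \left(-4 + \left(6 - 4\right)^{2}\right) 0\right) = -3275 - \left(7 + \left(-4 + 2^{2}\right) 0\right) = -3275 - \left(7 + \left(-4 + 4\right) 0\right) = -3275 - \left(7 + 0 \cdot 0\right) = -3275 - \left(7 + 0\right) = -3275 - 7 = -3282$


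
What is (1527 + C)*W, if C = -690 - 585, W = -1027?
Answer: -258804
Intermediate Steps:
C = -1275
(1527 + C)*W = (1527 - 1275)*(-1027) = 252*(-1027) = -258804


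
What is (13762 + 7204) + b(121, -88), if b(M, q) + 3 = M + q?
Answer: 20996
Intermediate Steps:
b(M, q) = -3 + M + q (b(M, q) = -3 + (M + q) = -3 + M + q)
(13762 + 7204) + b(121, -88) = (13762 + 7204) + (-3 + 121 - 88) = 20966 + 30 = 20996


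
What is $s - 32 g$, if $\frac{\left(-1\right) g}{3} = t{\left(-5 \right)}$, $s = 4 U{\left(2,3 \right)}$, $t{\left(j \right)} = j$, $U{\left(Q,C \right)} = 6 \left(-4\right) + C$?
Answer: $-564$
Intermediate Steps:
$U{\left(Q,C \right)} = -24 + C$
$s = -84$ ($s = 4 \left(-24 + 3\right) = 4 \left(-21\right) = -84$)
$g = 15$ ($g = \left(-3\right) \left(-5\right) = 15$)
$s - 32 g = -84 - 480 = -564$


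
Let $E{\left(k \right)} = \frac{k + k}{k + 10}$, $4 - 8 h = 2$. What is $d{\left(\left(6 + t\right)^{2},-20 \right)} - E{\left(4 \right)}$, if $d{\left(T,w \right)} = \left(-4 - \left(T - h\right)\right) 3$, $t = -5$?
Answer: $- \frac{415}{28} \approx -14.821$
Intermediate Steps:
$h = \frac{1}{4}$ ($h = \frac{1}{2} - \frac{1}{4} = \frac{1}{4} \approx 0.25$)
$E{\left(k \right)} = \frac{2 k}{10 + k}$
$d{\left(T,w \right)} = - \frac{45}{4} - 3 T$ ($d{\left(T,w \right)} = \left(-4 - \left(- \frac{1}{4} + T\right)\right) 3 = \left(- \frac{15}{4} - T\right) 3 = - \frac{45}{4} - 3 T$)
$d{\left(\left(6 + t\right)^{2},-20 \right)} - E{\left(4 \right)} = \left(- \frac{45}{4} - 3 \left(6 - 5\right)^{2}\right) - 2 \cdot 4 \frac{1}{10 + 4} = \left(- \frac{45}{4} - 3 \cdot 1^{2}\right) - 2 \cdot 4 \cdot \frac{1}{14} = \left(- \frac{45}{4} - 3\right) - 2 \cdot 4 \cdot \frac{1}{14} = \left(- \frac{45}{4} - 3\right) - \frac{4}{7} = - \frac{57}{4} - \frac{4}{7} = - \frac{415}{28}$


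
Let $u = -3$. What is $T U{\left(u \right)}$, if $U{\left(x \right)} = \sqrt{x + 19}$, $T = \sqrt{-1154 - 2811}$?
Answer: $4 i \sqrt{3965} \approx 251.87 i$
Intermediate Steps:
$T = i \sqrt{3965}$ ($T = \sqrt{-3965} = i \sqrt{3965} \approx 62.968 i$)
$U{\left(x \right)} = \sqrt{19 + x}$
$T U{\left(u \right)} = i \sqrt{3965} \sqrt{19 - 3} = i \sqrt{3965} \sqrt{16} = i \sqrt{3965} \cdot 4 = 4 i \sqrt{3965}$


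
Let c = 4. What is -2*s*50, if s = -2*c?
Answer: 800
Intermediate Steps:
s = -8 (s = -2*4 = -8)
-2*s*50 = -2*(-8)*50 = 16*50 = 800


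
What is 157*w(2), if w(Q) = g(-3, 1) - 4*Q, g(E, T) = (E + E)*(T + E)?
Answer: 628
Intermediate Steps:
g(E, T) = 2*E*(E + T) (g(E, T) = (2*E)*(E + T) = 2*E*(E + T))
w(Q) = 12 - 4*Q (w(Q) = 2*(-3)*(-3 + 1) - 4*Q = 2*(-3)*(-2) - 4*Q = 12 - 4*Q)
157*w(2) = 157*(12 - 4*2) = 157*(12 - 8) = 157*4 = 628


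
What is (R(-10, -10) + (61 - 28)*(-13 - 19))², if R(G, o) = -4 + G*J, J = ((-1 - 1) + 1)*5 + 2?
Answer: 1060900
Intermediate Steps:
J = -3 (J = (-2 + 1)*5 + 2 = -1*5 + 2 = -5 + 2 = -3)
R(G, o) = -4 - 3*G (R(G, o) = -4 + G*(-3) = -4 - 3*G)
(R(-10, -10) + (61 - 28)*(-13 - 19))² = ((-4 - 3*(-10)) + (61 - 28)*(-13 - 19))² = ((-4 + 30) + 33*(-32))² = (26 - 1056)² = (-1030)² = 1060900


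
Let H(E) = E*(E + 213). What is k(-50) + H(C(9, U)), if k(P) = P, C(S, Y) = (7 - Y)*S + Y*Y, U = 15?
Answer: 55948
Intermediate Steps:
C(S, Y) = Y² + S*(7 - Y) (C(S, Y) = S*(7 - Y) + Y² = Y² + S*(7 - Y))
H(E) = E*(213 + E)
k(-50) + H(C(9, U)) = -50 + (15² + 7*9 - 1*9*15)*(213 + (15² + 7*9 - 1*9*15)) = -50 + (225 + 63 - 135)*(213 + (225 + 63 - 135)) = -50 + 153*(213 + 153) = -50 + 153*366 = -50 + 55998 = 55948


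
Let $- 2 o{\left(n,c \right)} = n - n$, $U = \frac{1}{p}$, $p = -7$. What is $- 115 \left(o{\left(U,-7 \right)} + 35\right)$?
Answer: $-4025$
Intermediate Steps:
$U = - \frac{1}{7}$ ($U = \frac{1}{-7} = - \frac{1}{7} \approx -0.14286$)
$o{\left(n,c \right)} = 0$ ($o{\left(n,c \right)} = - \frac{n - n}{2} = \left(- \frac{1}{2}\right) 0 = 0$)
$- 115 \left(o{\left(U,-7 \right)} + 35\right) = - 115 \left(0 + 35\right) = \left(-115\right) 35 = -4025$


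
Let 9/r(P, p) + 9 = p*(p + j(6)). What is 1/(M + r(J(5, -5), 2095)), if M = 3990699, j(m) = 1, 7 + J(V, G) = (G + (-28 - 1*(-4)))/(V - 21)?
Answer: 4391111/17523602276598 ≈ 2.5058e-7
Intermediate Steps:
J(V, G) = -7 + (-24 + G)/(-21 + V) (J(V, G) = -7 + (G + (-28 - 1*(-4)))/(V - 21) = -7 + (G + (-28 + 4))/(-21 + V) = -7 + (G - 24)/(-21 + V) = -7 + (-24 + G)/(-21 + V))
r(P, p) = 9/(-9 + p*(1 + p)) (r(P, p) = 9/(-9 + p*(p + 1)) = 9/(-9 + p*(1 + p)))
1/(M + r(J(5, -5), 2095)) = 1/(3990699 + 9/(-9 + 2095 + 2095²)) = 1/(3990699 + 9/(-9 + 2095 + 4389025)) = 1/(3990699 + 9/4391111) = 1/(17523602276598/4391111) = 4391111/17523602276598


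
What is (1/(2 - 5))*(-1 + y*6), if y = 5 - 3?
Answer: -11/3 ≈ -3.6667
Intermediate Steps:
y = 2
(1/(2 - 5))*(-1 + y*6) = (1/(2 - 5))*(-1 + 2*6) = (1/(-3))*(-1 + 12) = (1*(-⅓))*11 = -⅓*11 = -11/3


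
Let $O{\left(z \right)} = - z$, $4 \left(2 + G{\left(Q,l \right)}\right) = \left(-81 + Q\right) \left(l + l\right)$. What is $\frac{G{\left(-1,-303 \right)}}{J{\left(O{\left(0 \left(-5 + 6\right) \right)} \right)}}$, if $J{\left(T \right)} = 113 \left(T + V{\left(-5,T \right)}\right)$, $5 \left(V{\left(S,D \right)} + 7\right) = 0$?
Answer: $- \frac{12421}{791} \approx -15.703$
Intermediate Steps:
$G{\left(Q,l \right)} = -2 + \frac{l \left(-81 + Q\right)}{2}$ ($G{\left(Q,l \right)} = -2 + \frac{\left(-81 + Q\right) \left(l + l\right)}{4} = -2 + \frac{\left(-81 + Q\right) 2 l}{4} = -2 + \frac{2 l \left(-81 + Q\right)}{4} = -2 + \frac{l \left(-81 + Q\right)}{2}$)
$V{\left(S,D \right)} = -7$ ($V{\left(S,D \right)} = -7 + \frac{1}{5} \cdot 0 = -7 + 0 = -7$)
$J{\left(T \right)} = -791 + 113 T$ ($J{\left(T \right)} = 113 \left(T - 7\right) = 113 \left(-7 + T\right) = -791 + 113 T$)
$\frac{G{\left(-1,-303 \right)}}{J{\left(O{\left(0 \left(-5 + 6\right) \right)} \right)}} = \frac{-2 - - \frac{24543}{2} + \frac{1}{2} \left(-1\right) \left(-303\right)}{-791 + 113 \left(- 0 \left(-5 + 6\right)\right)} = \frac{-2 + \frac{24543}{2} + \frac{303}{2}}{-791 + 113 \left(- 0 \cdot 1\right)} = \frac{12421}{-791 + 113 \left(\left(-1\right) 0\right)} = \frac{12421}{-791 + 113 \cdot 0} = \frac{12421}{-791 + 0} = \frac{12421}{-791} = 12421 \left(- \frac{1}{791}\right) = - \frac{12421}{791}$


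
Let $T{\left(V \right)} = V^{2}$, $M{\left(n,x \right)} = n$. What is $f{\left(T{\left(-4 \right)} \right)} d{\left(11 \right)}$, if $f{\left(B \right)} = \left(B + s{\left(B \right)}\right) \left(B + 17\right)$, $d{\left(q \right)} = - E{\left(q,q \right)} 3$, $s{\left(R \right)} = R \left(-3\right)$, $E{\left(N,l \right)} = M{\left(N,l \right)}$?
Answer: $34848$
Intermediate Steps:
$E{\left(N,l \right)} = N$
$s{\left(R \right)} = - 3 R$
$d{\left(q \right)} = - 3 q$ ($d{\left(q \right)} = - q 3 = - 3 q$)
$f{\left(B \right)} = - 2 B \left(17 + B\right)$ ($f{\left(B \right)} = \left(B - 3 B\right) \left(B + 17\right) = - 2 B \left(17 + B\right)$)
$f{\left(T{\left(-4 \right)} \right)} d{\left(11 \right)} = 2 \left(-4\right)^{2} \left(-17 - \left(-4\right)^{2}\right) \left(\left(-3\right) 11\right) = 2 \cdot 16 \left(-17 - 16\right) \left(-33\right) = 2 \cdot 16 \left(-33\right) \left(-33\right) = \left(-1056\right) \left(-33\right) = 34848$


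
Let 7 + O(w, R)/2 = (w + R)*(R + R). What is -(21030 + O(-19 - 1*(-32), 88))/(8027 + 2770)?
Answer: -18856/3599 ≈ -5.2392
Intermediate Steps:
O(w, R) = -14 + 4*R*(R + w) (O(w, R) = -14 + 2*((w + R)*(R + R)) = -14 + 2*((R + w)*(2*R)) = -14 + 2*(2*R*(R + w)) = -14 + 4*R*(R + w))
-(21030 + O(-19 - 1*(-32), 88))/(8027 + 2770) = -(21030 + (-14 + 4*88**2 + 4*88*(-19 - 1*(-32))))/(8027 + 2770) = -(21030 + (-14 + 4*7744 + 4*88*(-19 + 32)))/10797 = -(21030 + (-14 + 30976 + 4*88*13))/10797 = -(21030 + (-14 + 30976 + 4576))/10797 = -(21030 + 35538)/10797 = -56568/10797 = -1*18856/3599 = -18856/3599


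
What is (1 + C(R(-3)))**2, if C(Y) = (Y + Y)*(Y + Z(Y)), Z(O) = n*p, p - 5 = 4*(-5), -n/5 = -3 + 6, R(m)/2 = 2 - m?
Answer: 22099401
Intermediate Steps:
R(m) = 4 - 2*m (R(m) = 2*(2 - m) = 4 - 2*m)
n = -15 (n = -5*(-3 + 6) = -5*3 = -15)
p = -15 (p = 5 + 4*(-5) = 5 - 20 = -15)
Z(O) = 225 (Z(O) = -15*(-15) = 225)
C(Y) = 2*Y*(225 + Y) (C(Y) = (Y + Y)*(Y + 225) = (2*Y)*(225 + Y) = 2*Y*(225 + Y))
(1 + C(R(-3)))**2 = (1 + 2*(4 - 2*(-3))*(225 + (4 - 2*(-3))))**2 = (1 + 2*(4 + 6)*(225 + (4 + 6)))**2 = (1 + 2*10*(225 + 10))**2 = (1 + 2*10*235)**2 = (1 + 4700)**2 = 4701**2 = 22099401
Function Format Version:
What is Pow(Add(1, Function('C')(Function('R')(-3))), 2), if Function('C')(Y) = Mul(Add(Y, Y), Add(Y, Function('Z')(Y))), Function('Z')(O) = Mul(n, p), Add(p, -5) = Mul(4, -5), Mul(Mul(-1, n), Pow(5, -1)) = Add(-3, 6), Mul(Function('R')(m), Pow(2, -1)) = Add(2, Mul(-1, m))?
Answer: 22099401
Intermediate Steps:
Function('R')(m) = Add(4, Mul(-2, m)) (Function('R')(m) = Mul(2, Add(2, Mul(-1, m))) = Add(4, Mul(-2, m)))
n = -15 (n = Mul(-5, Add(-3, 6)) = Mul(-5, 3) = -15)
p = -15 (p = Add(5, Mul(4, -5)) = Add(5, -20) = -15)
Function('Z')(O) = 225 (Function('Z')(O) = Mul(-15, -15) = 225)
Function('C')(Y) = Mul(2, Y, Add(225, Y)) (Function('C')(Y) = Mul(Add(Y, Y), Add(Y, 225)) = Mul(Mul(2, Y), Add(225, Y)) = Mul(2, Y, Add(225, Y)))
Pow(Add(1, Function('C')(Function('R')(-3))), 2) = Pow(Add(1, Mul(2, Add(4, Mul(-2, -3)), Add(225, Add(4, Mul(-2, -3))))), 2) = Pow(Add(1, Mul(2, Add(4, 6), Add(225, Add(4, 6)))), 2) = Pow(Add(1, Mul(2, 10, Add(225, 10))), 2) = Pow(Add(1, Mul(2, 10, 235)), 2) = Pow(Add(1, 4700), 2) = Pow(4701, 2) = 22099401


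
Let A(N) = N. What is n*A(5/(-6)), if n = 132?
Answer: -110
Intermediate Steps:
n*A(5/(-6)) = 132*(5/(-6)) = 132*(5*(-1/6)) = 132*(-5/6) = -110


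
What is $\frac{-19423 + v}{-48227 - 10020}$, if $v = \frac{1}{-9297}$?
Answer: $\frac{180575632}{541522359} \approx 0.33346$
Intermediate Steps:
$v = - \frac{1}{9297} \approx -0.00010756$
$\frac{-19423 + v}{-48227 - 10020} = \frac{-19423 - \frac{1}{9297}}{-48227 - 10020} = - \frac{180575632}{9297 \left(-58247\right)} = \left(- \frac{180575632}{9297}\right) \left(- \frac{1}{58247}\right) = \frac{180575632}{541522359}$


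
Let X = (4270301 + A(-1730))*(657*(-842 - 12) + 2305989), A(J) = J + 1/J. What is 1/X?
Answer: 1730/12885518329728219 ≈ 1.3426e-13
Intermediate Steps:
X = 12885518329728219/1730 (X = (4270301 + (-1730 + 1/(-1730)))*(657*(-842 - 12) + 2305989) = (4270301 + (-1730 - 1/1730))*(657*(-854) + 2305989) = (4270301 - 2992901/1730)*(-561078 + 2305989) = (7384627829/1730)*1744911 = 12885518329728219/1730 ≈ 7.4483e+12)
1/X = 1/(12885518329728219/1730) = 1730/12885518329728219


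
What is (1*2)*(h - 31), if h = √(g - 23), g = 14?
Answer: -62 + 6*I ≈ -62.0 + 6.0*I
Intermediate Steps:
h = 3*I (h = √(14 - 23) = √(-9) = 3*I ≈ 3.0*I)
(1*2)*(h - 31) = (1*2)*(3*I - 31) = 2*(-31 + 3*I) = -62 + 6*I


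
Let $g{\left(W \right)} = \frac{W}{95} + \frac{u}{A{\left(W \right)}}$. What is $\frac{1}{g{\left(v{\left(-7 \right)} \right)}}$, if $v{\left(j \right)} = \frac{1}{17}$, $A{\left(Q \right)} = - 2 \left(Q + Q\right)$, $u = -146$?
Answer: $\frac{3230}{2004217} \approx 0.0016116$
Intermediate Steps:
$A{\left(Q \right)} = - 4 Q$ ($A{\left(Q \right)} = - 2 \cdot 2 Q = - 4 Q$)
$v{\left(j \right)} = \frac{1}{17}$
$g{\left(W \right)} = \frac{W}{95} + \frac{73}{2 W}$ ($g{\left(W \right)} = \frac{W}{95} - \frac{146}{\left(-4\right) W} = W \frac{1}{95} - 146 \left(- \frac{1}{4 W}\right) = \frac{W}{95} + \frac{73}{2 W}$)
$\frac{1}{g{\left(v{\left(-7 \right)} \right)}} = \frac{1}{\frac{1}{95} \cdot \frac{1}{17} + \frac{73 \frac{1}{\frac{1}{17}}}{2}} = \frac{1}{\frac{1}{1615} + \frac{73}{2} \cdot 17} = \frac{1}{\frac{1}{1615} + \frac{1241}{2}} = \frac{1}{\frac{2004217}{3230}} = \frac{3230}{2004217}$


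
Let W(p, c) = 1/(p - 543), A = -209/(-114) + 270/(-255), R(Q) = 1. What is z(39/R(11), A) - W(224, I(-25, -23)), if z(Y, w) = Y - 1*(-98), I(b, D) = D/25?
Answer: 43704/319 ≈ 137.00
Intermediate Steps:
I(b, D) = D/25 (I(b, D) = D*(1/25) = D/25)
A = 79/102 (A = -209*(-1/114) + 270*(-1/255) = 11/6 - 18/17 = 79/102 ≈ 0.77451)
W(p, c) = 1/(-543 + p)
z(Y, w) = 98 + Y (z(Y, w) = Y + 98 = 98 + Y)
z(39/R(11), A) - W(224, I(-25, -23)) = (98 + 39/1) - 1/(-543 + 224) = (98 + 39*1) - 1/(-319) = (98 + 39) - 1*(-1/319) = 137 + 1/319 = 43704/319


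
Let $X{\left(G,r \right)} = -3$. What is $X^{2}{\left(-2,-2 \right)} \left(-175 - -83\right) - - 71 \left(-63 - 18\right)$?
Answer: $-6579$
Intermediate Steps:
$X^{2}{\left(-2,-2 \right)} \left(-175 - -83\right) - - 71 \left(-63 - 18\right) = \left(-3\right)^{2} \left(-175 - -83\right) - - 71 \left(-63 - 18\right) = 9 \left(-175 + 83\right) - \left(-71\right) \left(-81\right) = 9 \left(-92\right) - 5751 = -828 - 5751 = -6579$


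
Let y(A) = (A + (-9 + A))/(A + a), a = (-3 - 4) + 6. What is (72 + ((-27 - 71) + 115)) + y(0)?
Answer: 98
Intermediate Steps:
a = -1 (a = -7 + 6 = -1)
y(A) = (-9 + 2*A)/(-1 + A) (y(A) = (A + (-9 + A))/(A - 1) = (-9 + 2*A)/(-1 + A))
(72 + ((-27 - 71) + 115)) + y(0) = (72 + ((-27 - 71) + 115)) + (-9 + 2*0)/(-1 + 0) = (72 + (-98 + 115)) + (-9 + 0)/(-1) = (72 + 17) - 1*(-9) = 89 + 9 = 98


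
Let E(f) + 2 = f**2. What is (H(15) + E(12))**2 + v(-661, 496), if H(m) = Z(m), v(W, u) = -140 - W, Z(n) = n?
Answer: 25170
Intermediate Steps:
H(m) = m
E(f) = -2 + f**2
(H(15) + E(12))**2 + v(-661, 496) = (15 + (-2 + 12**2))**2 + (-140 - 1*(-661)) = (15 + (-2 + 144))**2 + (-140 + 661) = (15 + 142)**2 + 521 = 157**2 + 521 = 24649 + 521 = 25170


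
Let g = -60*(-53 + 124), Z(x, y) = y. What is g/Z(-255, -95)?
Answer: 852/19 ≈ 44.842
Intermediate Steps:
g = -4260 (g = -60*71 = -4260)
g/Z(-255, -95) = -4260/(-95) = -4260*(-1/95) = 852/19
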